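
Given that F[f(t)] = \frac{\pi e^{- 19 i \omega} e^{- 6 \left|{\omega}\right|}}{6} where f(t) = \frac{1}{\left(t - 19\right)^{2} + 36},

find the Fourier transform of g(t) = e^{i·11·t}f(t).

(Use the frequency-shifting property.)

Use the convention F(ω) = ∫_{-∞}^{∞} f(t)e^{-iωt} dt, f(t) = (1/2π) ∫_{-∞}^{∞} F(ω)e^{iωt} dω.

F[g](ω) = \frac{\pi e^{- 19 i \left(\omega - 11\right) - 6 \left|{\omega - 11}\right|}}{6}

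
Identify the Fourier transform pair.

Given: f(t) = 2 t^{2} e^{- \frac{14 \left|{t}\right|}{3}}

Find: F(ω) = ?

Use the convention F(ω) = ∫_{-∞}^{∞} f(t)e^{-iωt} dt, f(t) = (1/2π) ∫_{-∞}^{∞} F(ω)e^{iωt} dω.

F(ω) = \frac{3024 \left(196 - 27 \omega^{2}\right)}{\left(9 \omega^{2} + 196\right)^{3}}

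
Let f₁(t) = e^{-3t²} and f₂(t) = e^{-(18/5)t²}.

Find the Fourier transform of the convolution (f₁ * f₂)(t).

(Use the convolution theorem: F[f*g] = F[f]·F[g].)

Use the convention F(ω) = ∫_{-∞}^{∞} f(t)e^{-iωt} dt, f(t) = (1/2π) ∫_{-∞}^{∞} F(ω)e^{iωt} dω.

F[f₁*f₂](ω) = \frac{\sqrt{30} \pi e^{- \frac{11 \omega^{2}}{72}}}{18}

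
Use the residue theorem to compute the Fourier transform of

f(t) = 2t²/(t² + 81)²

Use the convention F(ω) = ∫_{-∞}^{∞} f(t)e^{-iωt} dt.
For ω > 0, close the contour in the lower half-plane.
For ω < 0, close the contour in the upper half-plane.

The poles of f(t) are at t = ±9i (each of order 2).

Let g(z) = f(z)e^{-iωz}; for large |z| the factor e^{-iωz} decays in the lower half-plane when ω > 0 and in the upper half-plane when ω < 0.

Case ω > 0 (lower half-plane, clockwise contour ⇒ F(ω) = -2πi·ΣRes):
  Res_{z = - 9 i} g(z) = \frac{i \left(1 - 9 \omega\right) e^{- 9 \omega}}{18} (pole of order 2)
  F(ω) = -2πi·ΣRes = \frac{\pi \left(1 - 9 \omega\right) e^{- 9 \omega}}{9}

Case ω < 0 (upper half-plane, counterclockwise contour ⇒ F(ω) = +2πi·ΣRes):
  Res_{z = 9 i} g(z) = \frac{i \left(- 9 \omega - 1\right) e^{9 \omega}}{18} (pole of order 2)
  F(ω) = 2πi·ΣRes = \frac{\pi \left(9 \omega + 1\right) e^{9 \omega}}{9}

Both cases combine into a single formula in |ω|:

F(ω) = \frac{\pi \left(1 - 9 \left|{\omega}\right|\right) e^{- 9 \left|{\omega}\right|}}{9}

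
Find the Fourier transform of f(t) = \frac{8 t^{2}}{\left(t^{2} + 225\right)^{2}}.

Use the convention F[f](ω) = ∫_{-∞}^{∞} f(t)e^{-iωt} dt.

F(ω) = \frac{4 \pi \left(1 - 15 \left|{\omega}\right|\right) e^{- 15 \left|{\omega}\right|}}{15}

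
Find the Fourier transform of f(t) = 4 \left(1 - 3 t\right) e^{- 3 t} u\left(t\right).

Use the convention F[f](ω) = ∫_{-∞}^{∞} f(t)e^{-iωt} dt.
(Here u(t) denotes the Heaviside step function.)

F(ω) = \frac{4 i \omega}{- \omega^{2} + 6 i \omega + 9}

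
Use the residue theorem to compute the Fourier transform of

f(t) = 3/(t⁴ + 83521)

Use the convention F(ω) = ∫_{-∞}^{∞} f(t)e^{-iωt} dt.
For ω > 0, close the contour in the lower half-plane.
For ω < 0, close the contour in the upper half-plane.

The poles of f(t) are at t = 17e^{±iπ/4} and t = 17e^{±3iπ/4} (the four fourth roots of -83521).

Let g(z) = f(z)e^{-iωz}; for large |z| the factor e^{-iωz} decays in the lower half-plane when ω > 0 and in the upper half-plane when ω < 0.

Case ω > 0 (lower half-plane, clockwise contour ⇒ F(ω) = -2πi·ΣRes):
  Res_{z = - \frac{17 \sqrt{2}}{2} - \frac{17 \sqrt{2} i}{2}} g(z) = \frac{3 \sqrt{2} i \left(1 - i\right) e^{\frac{17 \sqrt{2} \omega \left(-1 + i\right)}{2}}}{39304}
  Res_{z = \frac{17 \sqrt{2}}{2} - \frac{17 \sqrt{2} i}{2}} g(z) = \frac{3 \sqrt{2} i \left(1 + i\right) e^{- \frac{17 \sqrt{2} \omega \left(1 + i\right)}{2}}}{39304}
  F(ω) = -2πi·ΣRes = \frac{3 \sqrt{2} \pi \left(1 - i\right) \left(e^{17 \sqrt{2} i \omega} + i\right) e^{- \frac{17 \sqrt{2} \omega \left(1 + i\right)}{2}}}{19652} = \frac{3 \pi e^{- \frac{17 \sqrt{2} \omega}{2}} \sin{\left(\frac{17 \sqrt{2} \omega}{2} + \frac{\pi}{4} \right)}}{4913}

Case ω < 0 (upper half-plane, counterclockwise contour ⇒ F(ω) = +2πi·ΣRes):
  Res_{z = \frac{17 \sqrt{2}}{2} + \frac{17 \sqrt{2} i}{2}} g(z) = \frac{3 \sqrt{2} i \left(-1 + i\right) e^{\frac{17 \sqrt{2} \omega \left(1 - i\right)}{2}}}{39304}
  Res_{z = - \frac{17 \sqrt{2}}{2} + \frac{17 \sqrt{2} i}{2}} g(z) = \frac{3 \sqrt{2} \left(1 - i\right) e^{\frac{17 \sqrt{2} \omega \left(1 + i\right)}{2}}}{39304}
  F(ω) = 2πi·ΣRes = - \frac{3 \sqrt{2} i \pi \left(i \left(1 - i\right) e^{\frac{17 \sqrt{2} \omega \left(1 - i\right)}{2}} - \left(1 - i\right) e^{\frac{17 \sqrt{2} \omega \left(1 + i\right)}{2}}\right)}{19652} = \frac{3 \pi e^{\frac{17 \sqrt{2} \omega}{2}} \cos{\left(\frac{17 \sqrt{2} \omega}{2} + \frac{\pi}{4} \right)}}{4913}

Both cases combine into a single formula in |ω|:

F(ω) = \frac{3 \pi e^{- \frac{17 \sqrt{2} \left|{\omega}\right|}{2}} \sin{\left(\frac{17 \sqrt{2} \left|{\omega}\right|}{2} + \frac{\pi}{4} \right)}}{4913}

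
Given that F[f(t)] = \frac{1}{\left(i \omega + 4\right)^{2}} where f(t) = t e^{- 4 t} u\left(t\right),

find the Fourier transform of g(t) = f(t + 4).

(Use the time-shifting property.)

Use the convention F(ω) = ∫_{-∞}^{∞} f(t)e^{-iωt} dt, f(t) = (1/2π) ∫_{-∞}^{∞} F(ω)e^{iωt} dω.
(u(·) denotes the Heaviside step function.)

F[g](ω) = \frac{e^{4 i \omega}}{\left(i \omega + 4\right)^{2}}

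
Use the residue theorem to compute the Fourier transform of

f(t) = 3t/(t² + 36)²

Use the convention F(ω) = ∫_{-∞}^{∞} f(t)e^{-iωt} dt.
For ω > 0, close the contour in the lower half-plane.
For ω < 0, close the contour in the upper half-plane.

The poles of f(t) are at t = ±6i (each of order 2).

Let g(z) = f(z)e^{-iωz}; for large |z| the factor e^{-iωz} decays in the lower half-plane when ω > 0 and in the upper half-plane when ω < 0.

Case ω > 0 (lower half-plane, clockwise contour ⇒ F(ω) = -2πi·ΣRes):
  Res_{z = - 6 i} g(z) = \frac{\omega e^{- 6 \omega}}{8} (pole of order 2)
  F(ω) = -2πi·ΣRes = - \frac{i \pi \omega e^{- 6 \omega}}{4}

Case ω < 0 (upper half-plane, counterclockwise contour ⇒ F(ω) = +2πi·ΣRes):
  Res_{z = 6 i} g(z) = - \frac{\omega e^{6 \omega}}{8} (pole of order 2)
  F(ω) = 2πi·ΣRes = - \frac{i \pi \omega e^{6 \omega}}{4}

Both cases combine into a single formula in |ω|:

F(ω) = - \frac{i \pi \omega e^{- 6 \left|{\omega}\right|}}{4}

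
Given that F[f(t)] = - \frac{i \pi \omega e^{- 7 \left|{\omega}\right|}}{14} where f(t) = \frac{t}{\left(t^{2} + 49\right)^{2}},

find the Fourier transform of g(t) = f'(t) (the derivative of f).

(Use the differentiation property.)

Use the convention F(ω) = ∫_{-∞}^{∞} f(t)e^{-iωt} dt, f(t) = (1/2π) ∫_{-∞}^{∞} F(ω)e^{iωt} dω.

F[g](ω) = \frac{\pi \omega^{2} e^{- 7 \left|{\omega}\right|}}{14}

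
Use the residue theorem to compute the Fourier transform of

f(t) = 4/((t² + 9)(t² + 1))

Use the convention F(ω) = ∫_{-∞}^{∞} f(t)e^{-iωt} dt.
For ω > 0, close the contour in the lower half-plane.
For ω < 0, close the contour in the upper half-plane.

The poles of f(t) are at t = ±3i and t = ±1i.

Let g(z) = f(z)e^{-iωz}; for large |z| the factor e^{-iωz} decays in the lower half-plane when ω > 0 and in the upper half-plane when ω < 0.

Case ω > 0 (lower half-plane, clockwise contour ⇒ F(ω) = -2πi·ΣRes):
  Res_{z = - 3 i} g(z) = - \frac{i e^{- 3 \omega}}{12}
  Res_{z = - i} g(z) = \frac{i e^{- \omega}}{4}
  F(ω) = -2πi·ΣRes = \frac{\pi e^{- \omega}}{2} - \frac{\pi e^{- 3 \omega}}{6}

Case ω < 0 (upper half-plane, counterclockwise contour ⇒ F(ω) = +2πi·ΣRes):
  Res_{z = 3 i} g(z) = \frac{i e^{3 \omega}}{12}
  Res_{z = i} g(z) = - \frac{i e^{\omega}}{4}
  F(ω) = 2πi·ΣRes = \frac{\pi \left(3 - e^{2 \omega}\right) e^{\omega}}{6}

Both cases combine into a single formula in |ω|:

F(ω) = \frac{\pi e^{- \left|{\omega}\right|}}{2} - \frac{\pi e^{- 3 \left|{\omega}\right|}}{6}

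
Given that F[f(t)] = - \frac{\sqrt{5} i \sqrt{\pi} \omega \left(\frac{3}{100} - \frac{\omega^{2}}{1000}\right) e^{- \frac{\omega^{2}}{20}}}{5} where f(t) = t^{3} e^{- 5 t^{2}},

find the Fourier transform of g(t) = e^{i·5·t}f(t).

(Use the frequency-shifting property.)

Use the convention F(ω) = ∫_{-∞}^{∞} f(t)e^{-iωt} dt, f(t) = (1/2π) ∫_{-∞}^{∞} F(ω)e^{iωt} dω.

F[g](ω) = \frac{\sqrt{5} i \sqrt{\pi} \left(\omega - 5\right) \left(\left(\omega - 5\right)^{2} - 30\right) e^{- \frac{\left(\omega - 5\right)^{2}}{20}}}{5000}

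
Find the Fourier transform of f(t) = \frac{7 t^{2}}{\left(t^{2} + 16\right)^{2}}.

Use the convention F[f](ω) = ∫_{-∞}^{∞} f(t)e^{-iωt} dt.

F(ω) = \frac{7 \pi \left(1 - 4 \left|{\omega}\right|\right) e^{- 4 \left|{\omega}\right|}}{8}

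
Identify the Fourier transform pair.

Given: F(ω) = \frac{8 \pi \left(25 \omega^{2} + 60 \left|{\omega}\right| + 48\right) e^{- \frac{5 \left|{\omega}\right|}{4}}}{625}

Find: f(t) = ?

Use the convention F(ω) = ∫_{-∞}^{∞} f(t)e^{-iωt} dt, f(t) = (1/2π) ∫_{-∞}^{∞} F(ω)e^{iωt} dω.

f(t) = \frac{5}{\left(t^{2} + \frac{25}{16}\right)^{3}}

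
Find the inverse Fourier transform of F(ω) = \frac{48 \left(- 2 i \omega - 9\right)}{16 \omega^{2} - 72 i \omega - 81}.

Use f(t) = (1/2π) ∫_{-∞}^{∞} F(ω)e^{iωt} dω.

f(t) = 6 \left(\frac{9 t}{4} + 1\right) e^{- \frac{9 t}{4}} u\left(t\right)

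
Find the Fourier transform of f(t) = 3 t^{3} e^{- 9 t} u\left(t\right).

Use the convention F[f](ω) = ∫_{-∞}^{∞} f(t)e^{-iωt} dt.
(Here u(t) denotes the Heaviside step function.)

F(ω) = \frac{18}{\left(i \omega + 9\right)^{4}}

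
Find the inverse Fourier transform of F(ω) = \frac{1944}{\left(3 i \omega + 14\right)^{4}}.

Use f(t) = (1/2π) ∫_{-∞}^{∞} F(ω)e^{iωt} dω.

f(t) = 4 t^{3} e^{- \frac{14 t}{3}} u\left(t\right)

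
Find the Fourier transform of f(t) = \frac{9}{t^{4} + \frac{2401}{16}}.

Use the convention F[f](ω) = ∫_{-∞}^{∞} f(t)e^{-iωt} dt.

F(ω) = \frac{72 \pi e^{- \frac{7 \sqrt{2} \left|{\omega}\right|}{4}} \sin{\left(\frac{7 \sqrt{2} \left|{\omega}\right|}{4} + \frac{\pi}{4} \right)}}{343}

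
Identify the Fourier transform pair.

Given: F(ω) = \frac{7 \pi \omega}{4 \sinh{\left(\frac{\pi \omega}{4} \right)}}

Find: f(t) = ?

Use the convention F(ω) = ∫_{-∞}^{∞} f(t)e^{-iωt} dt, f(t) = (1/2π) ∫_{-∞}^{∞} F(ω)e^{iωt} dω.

f(t) = \frac{7}{\cosh^{2}{\left(2 t \right)}}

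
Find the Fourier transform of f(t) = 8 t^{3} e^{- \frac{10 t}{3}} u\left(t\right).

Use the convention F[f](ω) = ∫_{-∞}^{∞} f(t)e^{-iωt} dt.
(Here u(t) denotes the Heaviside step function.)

F(ω) = \frac{3888}{\left(3 i \omega + 10\right)^{4}}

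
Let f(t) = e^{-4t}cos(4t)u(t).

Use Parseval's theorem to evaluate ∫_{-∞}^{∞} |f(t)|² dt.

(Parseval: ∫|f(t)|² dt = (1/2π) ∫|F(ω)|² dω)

∫|f(t)|² dt = \frac{3}{32}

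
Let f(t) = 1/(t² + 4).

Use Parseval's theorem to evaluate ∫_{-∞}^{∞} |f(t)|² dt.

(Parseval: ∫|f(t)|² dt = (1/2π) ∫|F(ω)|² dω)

∫|f(t)|² dt = \frac{\pi}{16}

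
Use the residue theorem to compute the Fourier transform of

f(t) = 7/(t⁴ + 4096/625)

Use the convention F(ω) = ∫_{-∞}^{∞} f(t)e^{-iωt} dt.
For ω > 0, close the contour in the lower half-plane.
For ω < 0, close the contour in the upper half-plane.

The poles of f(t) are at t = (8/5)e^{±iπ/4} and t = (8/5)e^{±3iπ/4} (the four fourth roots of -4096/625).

Let g(z) = f(z)e^{-iωz}; for large |z| the factor e^{-iωz} decays in the lower half-plane when ω > 0 and in the upper half-plane when ω < 0.

Case ω > 0 (lower half-plane, clockwise contour ⇒ F(ω) = -2πi·ΣRes):
  Res_{z = - \frac{4 \sqrt{2}}{5} - \frac{4 \sqrt{2} i}{5}} g(z) = \frac{875 \sqrt{2} i \left(1 - i\right) e^{\frac{4 \sqrt{2} \omega \left(-1 + i\right)}{5}}}{4096}
  Res_{z = \frac{4 \sqrt{2}}{5} - \frac{4 \sqrt{2} i}{5}} g(z) = \frac{875 \sqrt{2} i \left(1 + i\right) e^{- \frac{4 \sqrt{2} \omega \left(1 + i\right)}{5}}}{4096}
  F(ω) = -2πi·ΣRes = \frac{875 \sqrt{2} \pi \left(1 - i\right) \left(e^{\frac{8 \sqrt{2} i \omega}{5}} + i\right) e^{- \frac{4 \sqrt{2} \omega \left(1 + i\right)}{5}}}{2048} = \frac{875 \sqrt{2} \pi \left(\sin{\left(\frac{4 \sqrt{2} \omega}{5} \right)} + \cos{\left(\frac{4 \sqrt{2} \omega}{5} \right)}\right) e^{- \frac{4 \sqrt{2} \omega}{5}}}{1024}

Case ω < 0 (upper half-plane, counterclockwise contour ⇒ F(ω) = +2πi·ΣRes):
  Res_{z = \frac{4 \sqrt{2}}{5} + \frac{4 \sqrt{2} i}{5}} g(z) = \frac{875 \sqrt{2} i \left(-1 + i\right) e^{\frac{4 \sqrt{2} \omega \left(1 - i\right)}{5}}}{4096}
  Res_{z = - \frac{4 \sqrt{2}}{5} + \frac{4 \sqrt{2} i}{5}} g(z) = \frac{875 \sqrt{2} \left(1 - i\right) e^{\frac{4 \sqrt{2} \omega \left(1 + i\right)}{5}}}{4096}
  F(ω) = 2πi·ΣRes = - \frac{875 \sqrt{2} i \pi \left(i \left(1 - i\right) e^{\frac{4 \sqrt{2} \omega \left(1 - i\right)}{5}} - \left(1 - i\right) e^{\frac{4 \sqrt{2} \omega \left(1 + i\right)}{5}}\right)}{2048} = \frac{875 \sqrt{2} \pi \left(- \sin{\left(\frac{4 \sqrt{2} \omega}{5} \right)} + \cos{\left(\frac{4 \sqrt{2} \omega}{5} \right)}\right) e^{\frac{4 \sqrt{2} \omega}{5}}}{1024}

Both cases combine into a single formula in |ω|:

F(ω) = \frac{875 \sqrt{2} \pi \left(\sin{\left(\frac{4 \sqrt{2} \left|{\omega}\right|}{5} \right)} + \cos{\left(\frac{4 \sqrt{2} \left|{\omega}\right|}{5} \right)}\right) e^{- \frac{4 \sqrt{2} \left|{\omega}\right|}{5}}}{1024}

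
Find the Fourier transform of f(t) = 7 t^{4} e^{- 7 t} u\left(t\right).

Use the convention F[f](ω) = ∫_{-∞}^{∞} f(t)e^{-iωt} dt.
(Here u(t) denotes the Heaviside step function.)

F(ω) = \frac{168}{\left(i \omega + 7\right)^{5}}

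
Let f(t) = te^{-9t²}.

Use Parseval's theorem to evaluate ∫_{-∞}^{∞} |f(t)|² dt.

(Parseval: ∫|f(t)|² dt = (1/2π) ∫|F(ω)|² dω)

∫|f(t)|² dt = \frac{\sqrt{2} \sqrt{\pi}}{216}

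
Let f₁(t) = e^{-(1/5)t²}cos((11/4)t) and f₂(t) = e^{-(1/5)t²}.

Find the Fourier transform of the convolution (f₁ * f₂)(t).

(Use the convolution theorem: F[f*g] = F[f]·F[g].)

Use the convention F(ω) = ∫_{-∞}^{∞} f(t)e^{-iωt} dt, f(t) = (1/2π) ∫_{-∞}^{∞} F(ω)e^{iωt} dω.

F[f₁*f₂](ω) = \frac{5 \pi \left(e^{\frac{55 \omega}{4}} + 1\right) e^{- \frac{5 \omega^{2}}{2} - \frac{55 \omega}{8} - \frac{605}{64}}}{2}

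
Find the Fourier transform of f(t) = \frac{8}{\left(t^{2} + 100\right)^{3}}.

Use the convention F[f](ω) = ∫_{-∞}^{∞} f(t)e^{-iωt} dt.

F(ω) = \frac{\pi \left(100 \omega^{2} + 30 \left|{\omega}\right| + 3\right) e^{- 10 \left|{\omega}\right|}}{100000}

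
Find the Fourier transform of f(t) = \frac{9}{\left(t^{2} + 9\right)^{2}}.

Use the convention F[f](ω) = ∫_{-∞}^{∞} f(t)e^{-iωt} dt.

F(ω) = \frac{\pi \left(3 \left|{\omega}\right| + 1\right) e^{- 3 \left|{\omega}\right|}}{6}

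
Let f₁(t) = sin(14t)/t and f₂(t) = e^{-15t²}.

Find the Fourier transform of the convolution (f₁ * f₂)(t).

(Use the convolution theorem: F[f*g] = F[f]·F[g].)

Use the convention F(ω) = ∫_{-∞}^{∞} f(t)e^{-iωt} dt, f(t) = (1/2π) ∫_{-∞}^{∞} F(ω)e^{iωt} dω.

F[f₁*f₂](ω) = \begin{cases} \frac{\sqrt{15} \pi^{\frac{3}{2}} e^{- \frac{\omega^{2}}{60}}}{15} & \text{for}\: \omega > -14 \wedge \omega < 14 \\0 & \text{otherwise} \end{cases}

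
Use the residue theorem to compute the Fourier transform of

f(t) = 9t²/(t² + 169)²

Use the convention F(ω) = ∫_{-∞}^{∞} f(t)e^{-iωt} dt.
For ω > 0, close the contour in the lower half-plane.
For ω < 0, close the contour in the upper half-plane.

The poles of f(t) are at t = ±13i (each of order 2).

Let g(z) = f(z)e^{-iωz}; for large |z| the factor e^{-iωz} decays in the lower half-plane when ω > 0 and in the upper half-plane when ω < 0.

Case ω > 0 (lower half-plane, clockwise contour ⇒ F(ω) = -2πi·ΣRes):
  Res_{z = - 13 i} g(z) = \frac{9 i \left(1 - 13 \omega\right) e^{- 13 \omega}}{52} (pole of order 2)
  F(ω) = -2πi·ΣRes = \frac{9 \pi \left(1 - 13 \omega\right) e^{- 13 \omega}}{26}

Case ω < 0 (upper half-plane, counterclockwise contour ⇒ F(ω) = +2πi·ΣRes):
  Res_{z = 13 i} g(z) = \frac{9 i \left(- 13 \omega - 1\right) e^{13 \omega}}{52} (pole of order 2)
  F(ω) = 2πi·ΣRes = \frac{9 \pi \left(13 \omega + 1\right) e^{13 \omega}}{26}

Both cases combine into a single formula in |ω|:

F(ω) = \frac{9 \pi \left(1 - 13 \left|{\omega}\right|\right) e^{- 13 \left|{\omega}\right|}}{26}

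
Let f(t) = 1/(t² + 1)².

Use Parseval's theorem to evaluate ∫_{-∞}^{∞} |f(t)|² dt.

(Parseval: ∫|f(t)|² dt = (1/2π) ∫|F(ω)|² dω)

∫|f(t)|² dt = \frac{5 \pi}{16}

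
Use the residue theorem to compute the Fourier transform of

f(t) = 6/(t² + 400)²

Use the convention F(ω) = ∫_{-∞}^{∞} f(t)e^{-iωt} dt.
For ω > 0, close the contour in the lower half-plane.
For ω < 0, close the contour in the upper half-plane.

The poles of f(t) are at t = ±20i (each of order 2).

Let g(z) = f(z)e^{-iωz}; for large |z| the factor e^{-iωz} decays in the lower half-plane when ω > 0 and in the upper half-plane when ω < 0.

Case ω > 0 (lower half-plane, clockwise contour ⇒ F(ω) = -2πi·ΣRes):
  Res_{z = - 20 i} g(z) = \frac{3 i \left(20 \omega + 1\right) e^{- 20 \omega}}{16000} (pole of order 2)
  F(ω) = -2πi·ΣRes = \frac{3 \pi \left(20 \omega + 1\right) e^{- 20 \omega}}{8000}

Case ω < 0 (upper half-plane, counterclockwise contour ⇒ F(ω) = +2πi·ΣRes):
  Res_{z = 20 i} g(z) = \frac{3 i \left(20 \omega - 1\right) e^{20 \omega}}{16000} (pole of order 2)
  F(ω) = 2πi·ΣRes = \frac{3 \pi \left(1 - 20 \omega\right) e^{20 \omega}}{8000}

Both cases combine into a single formula in |ω|:

F(ω) = \frac{3 \pi \left(20 \left|{\omega}\right| + 1\right) e^{- 20 \left|{\omega}\right|}}{8000}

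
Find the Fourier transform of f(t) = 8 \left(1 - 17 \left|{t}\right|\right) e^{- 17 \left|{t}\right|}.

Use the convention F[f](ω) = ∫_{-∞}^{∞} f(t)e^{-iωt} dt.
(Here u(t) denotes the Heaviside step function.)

F(ω) = \frac{544 \omega^{2}}{\left(\omega^{2} + 289\right)^{2}}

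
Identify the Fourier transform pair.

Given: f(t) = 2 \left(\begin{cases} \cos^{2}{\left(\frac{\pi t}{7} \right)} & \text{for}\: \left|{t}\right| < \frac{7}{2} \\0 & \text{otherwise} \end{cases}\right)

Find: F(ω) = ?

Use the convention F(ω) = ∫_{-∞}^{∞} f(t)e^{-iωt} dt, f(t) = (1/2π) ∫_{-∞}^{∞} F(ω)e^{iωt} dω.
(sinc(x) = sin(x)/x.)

F(ω) = - \frac{28 \pi^{2} \operatorname{sinc}{\left(\frac{7 \omega}{2} \right)}}{49 \omega^{2} - 4 \pi^{2}}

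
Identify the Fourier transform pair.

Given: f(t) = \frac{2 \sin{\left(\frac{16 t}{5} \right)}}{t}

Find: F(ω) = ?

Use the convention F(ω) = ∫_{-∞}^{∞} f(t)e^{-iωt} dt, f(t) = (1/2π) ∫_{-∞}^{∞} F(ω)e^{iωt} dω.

F(ω) = \begin{cases} 2 \pi & \text{for}\: \omega > - \frac{16}{5} \wedge \omega < \frac{16}{5} \\0 & \text{otherwise} \end{cases}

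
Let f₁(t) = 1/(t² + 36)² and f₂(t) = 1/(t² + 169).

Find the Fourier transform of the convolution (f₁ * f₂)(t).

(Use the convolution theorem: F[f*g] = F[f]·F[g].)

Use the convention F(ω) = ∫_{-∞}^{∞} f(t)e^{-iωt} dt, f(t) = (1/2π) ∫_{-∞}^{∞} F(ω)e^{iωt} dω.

F[f₁*f₂](ω) = \frac{\pi^{2} \left(6 \left|{\omega}\right| + 1\right) e^{- 19 \left|{\omega}\right|}}{5616}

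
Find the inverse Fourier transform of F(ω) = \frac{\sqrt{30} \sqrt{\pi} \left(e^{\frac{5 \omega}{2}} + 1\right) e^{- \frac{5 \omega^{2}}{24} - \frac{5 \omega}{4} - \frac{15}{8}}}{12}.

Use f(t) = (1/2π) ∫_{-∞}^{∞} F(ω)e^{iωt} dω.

f(t) = e^{- \frac{6 t^{2}}{5}} \cos{\left(3 t \right)}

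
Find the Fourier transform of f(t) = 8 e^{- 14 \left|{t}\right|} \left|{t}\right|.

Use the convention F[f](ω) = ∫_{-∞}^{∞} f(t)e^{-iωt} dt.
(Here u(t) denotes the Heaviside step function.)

F(ω) = \frac{16 \left(196 - \omega^{2}\right)}{\left(\omega^{2} + 196\right)^{2}}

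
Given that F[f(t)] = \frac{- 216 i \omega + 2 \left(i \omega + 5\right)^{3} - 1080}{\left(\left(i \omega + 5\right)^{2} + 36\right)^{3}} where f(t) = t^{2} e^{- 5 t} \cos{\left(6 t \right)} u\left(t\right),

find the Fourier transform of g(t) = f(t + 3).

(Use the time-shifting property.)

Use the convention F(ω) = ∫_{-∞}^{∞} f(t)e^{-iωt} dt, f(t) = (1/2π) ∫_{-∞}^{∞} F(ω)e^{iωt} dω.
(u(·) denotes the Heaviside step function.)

F[g](ω) = \frac{2 \left(- 108 i \omega + \left(i \omega + 5\right)^{3} - 540\right) e^{3 i \omega}}{\left(\left(i \omega + 5\right)^{2} + 36\right)^{3}}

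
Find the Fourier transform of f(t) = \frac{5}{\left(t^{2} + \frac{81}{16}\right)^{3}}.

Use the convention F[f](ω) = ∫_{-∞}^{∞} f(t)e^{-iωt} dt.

F(ω) = \frac{40 \pi \left(27 \omega^{2} + 36 \left|{\omega}\right| + 16\right) e^{- \frac{9 \left|{\omega}\right|}{4}}}{19683}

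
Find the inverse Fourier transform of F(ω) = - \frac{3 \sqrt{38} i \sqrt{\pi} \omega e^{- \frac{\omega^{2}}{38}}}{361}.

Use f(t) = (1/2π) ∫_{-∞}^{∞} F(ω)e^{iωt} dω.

f(t) = 3 t e^{- \frac{19 t^{2}}{2}}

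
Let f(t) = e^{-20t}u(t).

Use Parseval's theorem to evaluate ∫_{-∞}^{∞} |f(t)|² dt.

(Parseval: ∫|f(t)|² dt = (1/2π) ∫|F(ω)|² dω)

∫|f(t)|² dt = \frac{1}{40}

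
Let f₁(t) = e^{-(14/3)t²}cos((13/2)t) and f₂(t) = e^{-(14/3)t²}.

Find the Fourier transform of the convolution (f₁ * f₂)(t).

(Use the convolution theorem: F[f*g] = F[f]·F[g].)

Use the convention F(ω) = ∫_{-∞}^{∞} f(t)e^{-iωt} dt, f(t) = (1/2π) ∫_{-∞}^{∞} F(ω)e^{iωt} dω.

F[f₁*f₂](ω) = \frac{3 \pi \left(e^{\frac{39 \omega}{28}} + 1\right) e^{- \frac{3 \omega^{2}}{28} - \frac{39 \omega}{56} - \frac{507}{224}}}{28}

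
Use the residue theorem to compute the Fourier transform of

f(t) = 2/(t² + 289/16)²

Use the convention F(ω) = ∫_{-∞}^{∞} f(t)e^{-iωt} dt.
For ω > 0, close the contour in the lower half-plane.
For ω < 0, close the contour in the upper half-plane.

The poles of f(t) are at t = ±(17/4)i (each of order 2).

Let g(z) = f(z)e^{-iωz}; for large |z| the factor e^{-iωz} decays in the lower half-plane when ω > 0 and in the upper half-plane when ω < 0.

Case ω > 0 (lower half-plane, clockwise contour ⇒ F(ω) = -2πi·ΣRes):
  Res_{z = - \frac{17 i}{4}} g(z) = \frac{8 i \left(17 \omega + 4\right) e^{- \frac{17 \omega}{4}}}{4913} (pole of order 2)
  F(ω) = -2πi·ΣRes = \frac{16 \pi \left(17 \omega + 4\right) e^{- \frac{17 \omega}{4}}}{4913}

Case ω < 0 (upper half-plane, counterclockwise contour ⇒ F(ω) = +2πi·ΣRes):
  Res_{z = \frac{17 i}{4}} g(z) = \frac{8 i \left(17 \omega - 4\right) e^{\frac{17 \omega}{4}}}{4913} (pole of order 2)
  F(ω) = 2πi·ΣRes = \frac{16 \pi \left(4 - 17 \omega\right) e^{\frac{17 \omega}{4}}}{4913}

Both cases combine into a single formula in |ω|:

F(ω) = \frac{16 \pi \left(17 \left|{\omega}\right| + 4\right) e^{- \frac{17 \left|{\omega}\right|}{4}}}{4913}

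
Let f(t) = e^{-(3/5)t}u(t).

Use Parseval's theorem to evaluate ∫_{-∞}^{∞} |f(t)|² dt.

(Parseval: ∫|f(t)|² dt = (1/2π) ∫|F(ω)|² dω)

∫|f(t)|² dt = \frac{5}{6}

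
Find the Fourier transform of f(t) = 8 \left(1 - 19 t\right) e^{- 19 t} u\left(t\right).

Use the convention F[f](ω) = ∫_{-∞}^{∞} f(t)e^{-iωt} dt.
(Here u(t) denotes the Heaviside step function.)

F(ω) = \frac{8 i \omega}{- \omega^{2} + 38 i \omega + 361}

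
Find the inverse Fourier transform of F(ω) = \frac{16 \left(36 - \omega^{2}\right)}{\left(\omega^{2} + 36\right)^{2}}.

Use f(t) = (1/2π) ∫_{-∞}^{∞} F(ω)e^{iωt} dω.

f(t) = 8 e^{- 6 \left|{t}\right|} \left|{t}\right|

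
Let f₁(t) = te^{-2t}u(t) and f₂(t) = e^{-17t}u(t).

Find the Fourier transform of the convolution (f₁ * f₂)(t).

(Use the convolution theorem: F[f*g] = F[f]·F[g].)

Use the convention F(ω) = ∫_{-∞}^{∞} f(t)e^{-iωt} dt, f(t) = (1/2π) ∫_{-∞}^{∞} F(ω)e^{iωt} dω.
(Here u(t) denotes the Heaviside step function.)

F[f₁*f₂](ω) = \frac{1}{\left(i \omega + 2\right)^{2} \left(i \omega + 17\right)}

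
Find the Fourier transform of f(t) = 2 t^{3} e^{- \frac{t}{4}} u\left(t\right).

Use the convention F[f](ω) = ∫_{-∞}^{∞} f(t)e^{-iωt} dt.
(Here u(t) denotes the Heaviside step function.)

F(ω) = \frac{3072}{\left(4 i \omega + 1\right)^{4}}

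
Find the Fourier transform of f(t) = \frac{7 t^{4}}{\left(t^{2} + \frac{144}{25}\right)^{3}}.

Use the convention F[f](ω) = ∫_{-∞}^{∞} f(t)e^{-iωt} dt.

F(ω) = \frac{7 \pi \left(48 \omega^{2} - 100 \left|{\omega}\right| + 25\right) e^{- \frac{12 \left|{\omega}\right|}{5}}}{160}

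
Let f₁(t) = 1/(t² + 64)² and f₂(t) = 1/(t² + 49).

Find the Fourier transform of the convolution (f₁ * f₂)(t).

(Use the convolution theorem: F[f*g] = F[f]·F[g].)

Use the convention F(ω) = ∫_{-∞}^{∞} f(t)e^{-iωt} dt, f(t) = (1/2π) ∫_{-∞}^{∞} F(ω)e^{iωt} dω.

F[f₁*f₂](ω) = \frac{\pi^{2} \left(8 \left|{\omega}\right| + 1\right) e^{- 15 \left|{\omega}\right|}}{7168}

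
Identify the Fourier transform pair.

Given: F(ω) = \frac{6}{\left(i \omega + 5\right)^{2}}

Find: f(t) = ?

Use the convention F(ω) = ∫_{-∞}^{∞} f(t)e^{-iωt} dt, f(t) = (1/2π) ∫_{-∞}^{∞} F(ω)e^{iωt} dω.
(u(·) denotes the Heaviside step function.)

f(t) = 6 t e^{- 5 t} u\left(t\right)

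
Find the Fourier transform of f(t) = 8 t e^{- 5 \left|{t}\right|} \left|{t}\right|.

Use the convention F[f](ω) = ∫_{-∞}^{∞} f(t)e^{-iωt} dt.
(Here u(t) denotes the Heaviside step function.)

F(ω) = \frac{32 i \omega \left(\omega^{2} - 75\right)}{\left(\omega^{2} + 25\right)^{3}}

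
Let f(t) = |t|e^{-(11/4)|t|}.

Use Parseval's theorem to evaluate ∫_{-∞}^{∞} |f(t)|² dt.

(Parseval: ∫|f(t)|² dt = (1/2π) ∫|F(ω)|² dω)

∫|f(t)|² dt = \frac{32}{1331}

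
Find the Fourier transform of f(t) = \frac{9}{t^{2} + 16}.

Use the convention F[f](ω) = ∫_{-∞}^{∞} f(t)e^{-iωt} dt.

F(ω) = \frac{9 \pi e^{- 4 \left|{\omega}\right|}}{4}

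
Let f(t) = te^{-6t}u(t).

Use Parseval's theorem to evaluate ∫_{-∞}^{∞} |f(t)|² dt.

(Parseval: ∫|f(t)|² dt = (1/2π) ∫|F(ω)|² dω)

∫|f(t)|² dt = \frac{1}{864}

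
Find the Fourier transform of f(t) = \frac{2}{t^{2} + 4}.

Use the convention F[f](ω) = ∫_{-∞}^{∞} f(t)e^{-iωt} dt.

F(ω) = \pi e^{- 2 \left|{\omega}\right|}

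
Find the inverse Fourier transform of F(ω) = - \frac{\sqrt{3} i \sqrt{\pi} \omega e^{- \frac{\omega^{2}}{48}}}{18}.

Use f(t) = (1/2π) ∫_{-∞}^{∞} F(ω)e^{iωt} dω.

f(t) = 8 t e^{- 12 t^{2}}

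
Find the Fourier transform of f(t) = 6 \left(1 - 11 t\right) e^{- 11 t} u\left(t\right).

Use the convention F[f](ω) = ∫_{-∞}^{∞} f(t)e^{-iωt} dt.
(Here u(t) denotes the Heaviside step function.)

F(ω) = \frac{6 i \omega}{- \omega^{2} + 22 i \omega + 121}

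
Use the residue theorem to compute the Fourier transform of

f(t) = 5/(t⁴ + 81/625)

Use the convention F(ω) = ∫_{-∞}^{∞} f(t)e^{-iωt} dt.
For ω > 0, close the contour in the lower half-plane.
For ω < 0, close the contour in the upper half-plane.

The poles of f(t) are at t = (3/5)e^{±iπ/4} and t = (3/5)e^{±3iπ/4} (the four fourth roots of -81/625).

Let g(z) = f(z)e^{-iωz}; for large |z| the factor e^{-iωz} decays in the lower half-plane when ω > 0 and in the upper half-plane when ω < 0.

Case ω > 0 (lower half-plane, clockwise contour ⇒ F(ω) = -2πi·ΣRes):
  Res_{z = - \frac{3 \sqrt{2}}{10} - \frac{3 \sqrt{2} i}{10}} g(z) = \frac{625 \sqrt{2} i \left(1 - i\right) e^{\frac{3 \sqrt{2} \omega \left(-1 + i\right)}{10}}}{216}
  Res_{z = \frac{3 \sqrt{2}}{10} - \frac{3 \sqrt{2} i}{10}} g(z) = \frac{625 \sqrt{2} i \left(1 + i\right) e^{- \frac{3 \sqrt{2} \omega \left(1 + i\right)}{10}}}{216}
  F(ω) = -2πi·ΣRes = \frac{625 \sqrt{2} \pi \left(1 - i\right) \left(e^{\frac{3 \sqrt{2} i \omega}{5}} + i\right) e^{- \frac{3 \sqrt{2} \omega \left(1 + i\right)}{10}}}{108} = \frac{625 \pi e^{- \frac{3 \sqrt{2} \omega}{10}} \sin{\left(\frac{3 \sqrt{2} \omega}{10} + \frac{\pi}{4} \right)}}{27}

Case ω < 0 (upper half-plane, counterclockwise contour ⇒ F(ω) = +2πi·ΣRes):
  Res_{z = \frac{3 \sqrt{2}}{10} + \frac{3 \sqrt{2} i}{10}} g(z) = \frac{625 \sqrt{2} i \left(-1 + i\right) e^{\frac{3 \sqrt{2} \omega \left(1 - i\right)}{10}}}{216}
  Res_{z = - \frac{3 \sqrt{2}}{10} + \frac{3 \sqrt{2} i}{10}} g(z) = \frac{625 \sqrt{2} \left(1 - i\right) e^{\frac{3 \sqrt{2} \omega \left(1 + i\right)}{10}}}{216}
  F(ω) = 2πi·ΣRes = - \frac{625 \sqrt{2} i \pi \left(i \left(1 - i\right) e^{\frac{3 \sqrt{2} \omega \left(1 - i\right)}{10}} - \left(1 - i\right) e^{\frac{3 \sqrt{2} \omega \left(1 + i\right)}{10}}\right)}{108} = \frac{625 \pi e^{\frac{3 \sqrt{2} \omega}{10}} \cos{\left(\frac{3 \sqrt{2} \omega}{10} + \frac{\pi}{4} \right)}}{27}

Both cases combine into a single formula in |ω|:

F(ω) = \frac{625 \pi e^{- \frac{3 \sqrt{2} \left|{\omega}\right|}{10}} \sin{\left(\frac{3 \sqrt{2} \left|{\omega}\right|}{10} + \frac{\pi}{4} \right)}}{27}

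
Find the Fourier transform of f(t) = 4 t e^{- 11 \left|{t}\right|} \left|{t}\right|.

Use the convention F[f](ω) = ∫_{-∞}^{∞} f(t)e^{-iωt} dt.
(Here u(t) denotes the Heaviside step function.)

F(ω) = \frac{16 i \omega \left(\omega^{2} - 363\right)}{\left(\omega^{2} + 121\right)^{3}}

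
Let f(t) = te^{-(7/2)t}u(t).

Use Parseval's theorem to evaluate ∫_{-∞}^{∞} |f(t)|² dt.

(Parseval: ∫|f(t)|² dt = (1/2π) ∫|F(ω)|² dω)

∫|f(t)|² dt = \frac{2}{343}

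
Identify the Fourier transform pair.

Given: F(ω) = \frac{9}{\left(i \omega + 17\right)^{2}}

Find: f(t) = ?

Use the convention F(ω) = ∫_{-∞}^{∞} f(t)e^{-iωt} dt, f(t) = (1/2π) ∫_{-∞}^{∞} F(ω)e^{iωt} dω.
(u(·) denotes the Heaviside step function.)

f(t) = 9 t e^{- 17 t} u\left(t\right)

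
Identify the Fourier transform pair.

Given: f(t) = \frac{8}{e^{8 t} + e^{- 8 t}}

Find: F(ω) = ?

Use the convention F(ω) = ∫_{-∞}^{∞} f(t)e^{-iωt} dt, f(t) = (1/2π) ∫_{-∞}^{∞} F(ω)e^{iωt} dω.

F(ω) = \frac{\pi}{2 \cosh{\left(\frac{\pi \omega}{16} \right)}}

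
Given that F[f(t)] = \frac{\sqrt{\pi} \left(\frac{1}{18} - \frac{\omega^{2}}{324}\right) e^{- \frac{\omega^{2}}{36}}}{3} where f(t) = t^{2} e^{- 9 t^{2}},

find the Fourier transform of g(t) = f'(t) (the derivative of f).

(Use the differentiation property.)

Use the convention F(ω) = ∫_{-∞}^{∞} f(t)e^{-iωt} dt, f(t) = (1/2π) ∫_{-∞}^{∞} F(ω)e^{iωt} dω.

F[g](ω) = \frac{i \sqrt{\pi} \omega \left(18 - \omega^{2}\right) e^{- \frac{\omega^{2}}{36}}}{972}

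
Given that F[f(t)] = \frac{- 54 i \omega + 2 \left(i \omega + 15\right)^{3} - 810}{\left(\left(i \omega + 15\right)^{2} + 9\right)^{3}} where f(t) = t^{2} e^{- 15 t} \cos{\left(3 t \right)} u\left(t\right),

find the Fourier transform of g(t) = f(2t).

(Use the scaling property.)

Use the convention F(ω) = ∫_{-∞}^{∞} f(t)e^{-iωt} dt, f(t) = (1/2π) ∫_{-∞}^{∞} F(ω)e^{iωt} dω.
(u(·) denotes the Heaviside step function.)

F[g](ω) = \frac{8 \left(- 108 i \omega + \left(i \omega + 30\right)^{3} - 3240\right)}{\left(\left(i \omega + 30\right)^{2} + 36\right)^{3}}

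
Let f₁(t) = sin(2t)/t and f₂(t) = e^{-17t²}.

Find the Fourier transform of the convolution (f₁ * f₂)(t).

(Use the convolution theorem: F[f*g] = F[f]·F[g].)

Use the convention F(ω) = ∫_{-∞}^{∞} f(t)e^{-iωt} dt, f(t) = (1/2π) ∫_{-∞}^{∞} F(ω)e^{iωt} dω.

F[f₁*f₂](ω) = \begin{cases} \frac{\sqrt{17} \pi^{\frac{3}{2}} e^{- \frac{\omega^{2}}{68}}}{17} & \text{for}\: \omega > -2 \wedge \omega < 2 \\0 & \text{otherwise} \end{cases}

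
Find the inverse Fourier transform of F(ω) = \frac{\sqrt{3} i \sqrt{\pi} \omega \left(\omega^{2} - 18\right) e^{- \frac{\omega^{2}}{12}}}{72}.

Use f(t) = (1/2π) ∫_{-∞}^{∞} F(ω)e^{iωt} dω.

f(t) = 9 t^{3} e^{- 3 t^{2}}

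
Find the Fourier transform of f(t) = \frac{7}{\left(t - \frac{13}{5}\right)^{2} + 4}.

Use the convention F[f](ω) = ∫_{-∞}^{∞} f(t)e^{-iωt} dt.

F(ω) = \frac{7 \pi e^{- \frac{13 i \omega}{5} - 2 \left|{\omega}\right|}}{2}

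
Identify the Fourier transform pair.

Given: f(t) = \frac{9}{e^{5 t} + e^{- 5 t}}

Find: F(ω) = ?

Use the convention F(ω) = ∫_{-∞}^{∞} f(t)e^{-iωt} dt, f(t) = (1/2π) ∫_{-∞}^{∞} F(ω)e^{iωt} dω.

F(ω) = \frac{9 \pi}{10 \cosh{\left(\frac{\pi \omega}{10} \right)}}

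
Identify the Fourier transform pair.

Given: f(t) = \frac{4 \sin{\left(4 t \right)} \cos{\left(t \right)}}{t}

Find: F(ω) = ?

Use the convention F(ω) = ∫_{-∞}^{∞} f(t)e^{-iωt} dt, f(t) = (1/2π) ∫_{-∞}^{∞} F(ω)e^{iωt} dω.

F(ω) = \begin{cases} 4 \pi & \text{for}\: \omega > -3 \wedge \omega < 3 \\2 \pi & \text{for}\: \omega > -5 \wedge \omega < 5 \\0 & \text{otherwise} \end{cases}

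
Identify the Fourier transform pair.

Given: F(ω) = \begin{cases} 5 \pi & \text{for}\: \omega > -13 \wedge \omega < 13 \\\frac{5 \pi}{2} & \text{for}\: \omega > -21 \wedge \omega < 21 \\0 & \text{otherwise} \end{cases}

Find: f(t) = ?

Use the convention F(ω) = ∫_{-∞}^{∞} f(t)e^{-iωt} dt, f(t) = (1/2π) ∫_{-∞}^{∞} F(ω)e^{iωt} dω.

f(t) = \frac{5 \sin{\left(17 t \right)} \cos{\left(4 t \right)}}{t}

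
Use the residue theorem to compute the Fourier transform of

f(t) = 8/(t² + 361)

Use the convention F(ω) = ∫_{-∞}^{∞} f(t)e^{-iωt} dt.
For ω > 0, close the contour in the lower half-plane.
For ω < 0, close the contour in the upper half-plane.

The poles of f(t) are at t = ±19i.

Let g(z) = f(z)e^{-iωz}; for large |z| the factor e^{-iωz} decays in the lower half-plane when ω > 0 and in the upper half-plane when ω < 0.

Case ω > 0 (lower half-plane, clockwise contour ⇒ F(ω) = -2πi·ΣRes):
  Res_{z = - 19 i} g(z) = \frac{4 i e^{- 19 \omega}}{19}
  F(ω) = -2πi·ΣRes = \frac{8 \pi e^{- 19 \omega}}{19}

Case ω < 0 (upper half-plane, counterclockwise contour ⇒ F(ω) = +2πi·ΣRes):
  Res_{z = 19 i} g(z) = - \frac{4 i e^{19 \omega}}{19}
  F(ω) = 2πi·ΣRes = \frac{8 \pi e^{19 \omega}}{19}

Both cases combine into a single formula in |ω|:

F(ω) = \frac{8 \pi e^{- 19 \left|{\omega}\right|}}{19}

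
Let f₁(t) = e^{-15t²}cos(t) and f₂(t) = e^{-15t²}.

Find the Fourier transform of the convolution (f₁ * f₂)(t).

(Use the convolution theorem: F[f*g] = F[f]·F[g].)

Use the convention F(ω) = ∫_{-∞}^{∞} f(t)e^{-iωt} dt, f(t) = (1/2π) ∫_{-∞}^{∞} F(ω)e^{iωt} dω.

F[f₁*f₂](ω) = \frac{\pi \left(e^{\frac{\omega}{15}} + 1\right) e^{- \frac{\omega^{2}}{30} - \frac{\omega}{30} - \frac{1}{60}}}{30}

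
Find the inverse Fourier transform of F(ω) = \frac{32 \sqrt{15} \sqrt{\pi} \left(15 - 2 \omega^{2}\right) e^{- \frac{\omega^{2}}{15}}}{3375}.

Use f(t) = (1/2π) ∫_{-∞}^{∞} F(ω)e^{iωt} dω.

f(t) = 8 t^{2} e^{- \frac{15 t^{2}}{4}}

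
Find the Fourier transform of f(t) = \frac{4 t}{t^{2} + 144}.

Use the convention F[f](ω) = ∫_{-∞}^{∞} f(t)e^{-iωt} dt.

F(ω) = - 4 i \pi e^{- 12 \left|{\omega}\right|} \operatorname{sign}{\left(\omega \right)}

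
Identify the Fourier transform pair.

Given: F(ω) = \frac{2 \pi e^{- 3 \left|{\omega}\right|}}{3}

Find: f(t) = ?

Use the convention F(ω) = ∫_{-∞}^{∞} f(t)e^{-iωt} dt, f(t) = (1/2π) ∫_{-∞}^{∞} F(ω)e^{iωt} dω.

f(t) = \frac{2}{t^{2} + 9}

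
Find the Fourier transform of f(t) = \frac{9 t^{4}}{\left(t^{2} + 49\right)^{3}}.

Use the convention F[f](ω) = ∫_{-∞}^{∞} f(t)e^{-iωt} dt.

F(ω) = \frac{9 \pi \left(49 \omega^{2} - 35 \left|{\omega}\right| + 3\right) e^{- 7 \left|{\omega}\right|}}{56}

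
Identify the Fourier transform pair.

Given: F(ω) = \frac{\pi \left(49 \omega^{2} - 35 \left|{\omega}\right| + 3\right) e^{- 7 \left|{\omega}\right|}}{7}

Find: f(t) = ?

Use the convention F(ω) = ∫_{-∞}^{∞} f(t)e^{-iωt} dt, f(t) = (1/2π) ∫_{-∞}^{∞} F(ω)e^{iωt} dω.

f(t) = \frac{8 t^{4}}{\left(t^{2} + 49\right)^{3}}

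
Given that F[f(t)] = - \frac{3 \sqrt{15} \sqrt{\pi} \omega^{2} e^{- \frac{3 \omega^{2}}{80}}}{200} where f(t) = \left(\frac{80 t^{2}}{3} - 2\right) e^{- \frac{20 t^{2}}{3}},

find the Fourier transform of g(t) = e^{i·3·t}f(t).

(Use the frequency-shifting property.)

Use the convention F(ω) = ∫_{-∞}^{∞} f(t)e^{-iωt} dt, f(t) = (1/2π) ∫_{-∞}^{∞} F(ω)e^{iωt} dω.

F[g](ω) = - \frac{3 \sqrt{15} \sqrt{\pi} \left(\omega - 3\right)^{2} e^{- \frac{3 \left(\omega - 3\right)^{2}}{80}}}{200}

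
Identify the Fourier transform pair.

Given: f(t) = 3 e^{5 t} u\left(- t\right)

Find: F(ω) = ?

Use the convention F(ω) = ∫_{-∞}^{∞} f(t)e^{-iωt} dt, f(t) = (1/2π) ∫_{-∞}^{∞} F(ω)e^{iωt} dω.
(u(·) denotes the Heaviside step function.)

F(ω) = - \frac{3}{i \omega - 5}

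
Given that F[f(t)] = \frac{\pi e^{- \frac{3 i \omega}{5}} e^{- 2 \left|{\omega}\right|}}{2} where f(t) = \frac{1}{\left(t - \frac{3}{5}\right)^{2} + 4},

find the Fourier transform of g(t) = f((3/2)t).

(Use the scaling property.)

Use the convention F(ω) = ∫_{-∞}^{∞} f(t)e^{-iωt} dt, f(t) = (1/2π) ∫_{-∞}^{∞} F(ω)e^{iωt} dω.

F[g](ω) = \frac{\pi e^{- \frac{2 i \omega}{5} - \frac{4 \left|{\omega}\right|}{3}}}{3}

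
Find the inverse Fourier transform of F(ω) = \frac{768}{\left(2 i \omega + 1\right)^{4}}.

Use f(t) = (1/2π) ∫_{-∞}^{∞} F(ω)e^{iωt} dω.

f(t) = 8 t^{3} e^{- \frac{t}{2}} u\left(t\right)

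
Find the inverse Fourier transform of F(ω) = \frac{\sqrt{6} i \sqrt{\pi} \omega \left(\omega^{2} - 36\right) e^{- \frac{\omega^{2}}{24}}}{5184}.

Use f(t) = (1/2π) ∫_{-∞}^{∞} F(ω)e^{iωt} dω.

f(t) = 2 t^{3} e^{- 6 t^{2}}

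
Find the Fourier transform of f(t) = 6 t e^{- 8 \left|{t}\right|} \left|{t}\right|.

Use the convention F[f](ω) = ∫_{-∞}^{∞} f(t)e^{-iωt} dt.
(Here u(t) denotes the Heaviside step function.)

F(ω) = \frac{24 i \omega \left(\omega^{2} - 192\right)}{\left(\omega^{2} + 64\right)^{3}}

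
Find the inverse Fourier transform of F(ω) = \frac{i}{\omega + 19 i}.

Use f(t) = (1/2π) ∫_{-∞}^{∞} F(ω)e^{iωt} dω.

f(t) = e^{19 t} u\left(- t\right)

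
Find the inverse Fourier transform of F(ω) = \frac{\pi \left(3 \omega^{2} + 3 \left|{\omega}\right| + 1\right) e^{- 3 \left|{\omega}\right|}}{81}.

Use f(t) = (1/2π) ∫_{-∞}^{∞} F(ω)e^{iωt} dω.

f(t) = \frac{8}{\left(t^{2} + 9\right)^{3}}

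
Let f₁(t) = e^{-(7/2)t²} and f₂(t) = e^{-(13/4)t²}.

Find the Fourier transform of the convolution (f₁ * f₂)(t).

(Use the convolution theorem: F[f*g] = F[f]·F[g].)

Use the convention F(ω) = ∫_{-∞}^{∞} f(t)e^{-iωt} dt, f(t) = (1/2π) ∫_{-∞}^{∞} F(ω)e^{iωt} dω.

F[f₁*f₂](ω) = \frac{2 \sqrt{182} \pi e^{- \frac{27 \omega^{2}}{182}}}{91}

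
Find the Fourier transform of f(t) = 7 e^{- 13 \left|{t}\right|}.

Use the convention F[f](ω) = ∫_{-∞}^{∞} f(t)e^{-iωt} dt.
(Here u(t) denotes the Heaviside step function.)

F(ω) = \frac{182}{\omega^{2} + 169}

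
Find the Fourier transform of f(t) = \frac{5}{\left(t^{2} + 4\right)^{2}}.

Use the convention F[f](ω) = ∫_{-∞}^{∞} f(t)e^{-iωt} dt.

F(ω) = \frac{5 \pi \left(2 \left|{\omega}\right| + 1\right) e^{- 2 \left|{\omega}\right|}}{16}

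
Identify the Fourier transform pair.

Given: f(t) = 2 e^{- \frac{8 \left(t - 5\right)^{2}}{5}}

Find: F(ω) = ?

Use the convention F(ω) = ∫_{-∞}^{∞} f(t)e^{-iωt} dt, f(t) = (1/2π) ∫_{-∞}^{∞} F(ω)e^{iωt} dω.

F(ω) = \frac{\sqrt{10} \sqrt{\pi} e^{- 5 \omega \left(\frac{\omega}{32} + i\right)}}{2}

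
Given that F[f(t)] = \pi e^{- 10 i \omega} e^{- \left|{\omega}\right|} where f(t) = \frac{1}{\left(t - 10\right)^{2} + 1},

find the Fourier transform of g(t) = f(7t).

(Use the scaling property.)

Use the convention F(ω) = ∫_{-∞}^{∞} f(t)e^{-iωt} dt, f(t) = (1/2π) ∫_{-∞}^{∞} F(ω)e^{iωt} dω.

F[g](ω) = \frac{\pi e^{- \frac{10 i \omega}{7} - \frac{\left|{\omega}\right|}{7}}}{7}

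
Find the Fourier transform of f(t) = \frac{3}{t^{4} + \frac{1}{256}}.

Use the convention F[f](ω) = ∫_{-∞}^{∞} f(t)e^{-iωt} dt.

F(ω) = 192 \pi e^{- \frac{\sqrt{2} \left|{\omega}\right|}{8}} \sin{\left(\frac{\sqrt{2} \left|{\omega}\right|}{8} + \frac{\pi}{4} \right)}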